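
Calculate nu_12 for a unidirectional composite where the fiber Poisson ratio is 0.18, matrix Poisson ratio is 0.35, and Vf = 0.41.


nu_12 = nu_f*Vf + nu_m*(1-Vf) = 0.18*0.41 + 0.35*0.59 = 0.2803

0.2803


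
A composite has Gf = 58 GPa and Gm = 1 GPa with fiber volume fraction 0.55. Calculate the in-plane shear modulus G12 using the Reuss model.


1/G12 = Vf/Gf + (1-Vf)/Gm = 0.55/58 + 0.45/1
G12 = 2.18 GPa

2.18 GPa


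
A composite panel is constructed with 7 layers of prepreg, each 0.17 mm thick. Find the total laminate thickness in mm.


h = n * t_ply = 7 * 0.17 = 1.19 mm

1.19 mm


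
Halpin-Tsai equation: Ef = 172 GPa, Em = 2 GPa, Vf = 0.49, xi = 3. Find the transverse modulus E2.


eta = (Ef/Em - 1)/(Ef/Em + xi) = (86.0 - 1)/(86.0 + 3) = 0.9551
E2 = Em*(1+xi*eta*Vf)/(1-eta*Vf) = 9.04 GPa

9.04 GPa


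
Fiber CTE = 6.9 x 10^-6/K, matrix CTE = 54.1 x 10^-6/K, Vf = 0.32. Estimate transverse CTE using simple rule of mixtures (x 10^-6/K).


alpha_2 = alpha_f*Vf + alpha_m*(1-Vf) = 6.9*0.32 + 54.1*0.68 = 39.0 x 10^-6/K

39.0 x 10^-6/K


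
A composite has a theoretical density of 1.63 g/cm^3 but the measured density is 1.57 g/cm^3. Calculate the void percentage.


Void% = (rho_theo - rho_actual)/rho_theo * 100 = (1.63 - 1.57)/1.63 * 100 = 3.68%

3.68%


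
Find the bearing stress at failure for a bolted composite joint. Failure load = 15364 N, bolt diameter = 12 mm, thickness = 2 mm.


sigma_br = F/(d*h) = 15364/(12*2) = 640.2 MPa

640.2 MPa


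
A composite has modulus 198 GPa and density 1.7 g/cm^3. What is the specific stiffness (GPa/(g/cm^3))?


Specific stiffness = E/rho = 198/1.7 = 116.5 GPa/(g/cm^3)

116.5 GPa/(g/cm^3)


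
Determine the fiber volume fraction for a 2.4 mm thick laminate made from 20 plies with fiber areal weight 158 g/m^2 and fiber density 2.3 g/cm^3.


Vf = n * FAW / (rho_f * h * 1000) = 20 * 158 / (2.3 * 2.4 * 1000) = 0.5725

0.5725


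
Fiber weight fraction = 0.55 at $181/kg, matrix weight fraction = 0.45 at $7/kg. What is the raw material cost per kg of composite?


Cost = cost_f*Wf + cost_m*Wm = 181*0.55 + 7*0.45 = $102.7/kg

$102.7/kg


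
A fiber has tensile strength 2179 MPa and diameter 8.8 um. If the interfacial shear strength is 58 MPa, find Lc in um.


Lc = sigma_f * d / (2 * tau_i) = 2179 * 8.8 / (2 * 58) = 165.3 um

165.3 um


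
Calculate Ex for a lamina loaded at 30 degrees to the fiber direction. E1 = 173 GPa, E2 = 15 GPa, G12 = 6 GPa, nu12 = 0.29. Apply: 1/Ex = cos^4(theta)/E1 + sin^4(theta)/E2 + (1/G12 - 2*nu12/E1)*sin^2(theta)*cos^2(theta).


cos^4(30) = 0.5625, sin^4(30) = 0.0625, sin^2(30)*cos^2(30) = 0.1875
1/G12 - 2*nu12/E1 = 1/6 - 2*0.29/173 = 0.163314 GPa^-1
1/Ex = 0.5625/173 + 0.0625/15 + 0.163314*0.1875 = 0.0380395 GPa^-1
Ex = 26.29 GPa

26.29 GPa


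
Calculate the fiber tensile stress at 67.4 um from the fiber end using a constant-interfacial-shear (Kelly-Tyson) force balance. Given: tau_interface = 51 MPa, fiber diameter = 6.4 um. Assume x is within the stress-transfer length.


Force balance: sigma_f * (pi*d^2/4) = tau * (pi*d) * x  ->  sigma_f = 4 * tau * x / d
sigma_f = 4 * 51 * 67.4 / 6.4 = 2148.4 MPa

2148.4 MPa


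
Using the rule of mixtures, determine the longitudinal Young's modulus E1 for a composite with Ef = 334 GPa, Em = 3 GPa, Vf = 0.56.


E1 = Ef*Vf + Em*(1-Vf) = 334*0.56 + 3*0.44 = 188.36 GPa

188.36 GPa


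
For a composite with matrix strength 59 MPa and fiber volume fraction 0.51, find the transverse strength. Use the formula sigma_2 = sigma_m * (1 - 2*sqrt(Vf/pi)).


factor = 1 - 2*sqrt(0.51/pi) = 0.1942
sigma_2 = 59 * 0.1942 = 11.46 MPa

11.46 MPa


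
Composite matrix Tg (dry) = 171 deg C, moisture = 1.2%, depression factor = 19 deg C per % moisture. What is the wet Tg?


Tg_wet = Tg_dry - k*moisture = 171 - 19*1.2 = 148.2 deg C

148.2 deg C


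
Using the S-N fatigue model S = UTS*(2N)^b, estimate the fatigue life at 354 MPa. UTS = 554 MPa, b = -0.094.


N = 0.5 * (S/UTS)^(1/b) = 0.5 * (354/554)^(1/-0.094) = 58.6392 cycles

58.6392 cycles


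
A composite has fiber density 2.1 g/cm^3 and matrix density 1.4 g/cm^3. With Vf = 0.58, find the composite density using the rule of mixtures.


rho_c = rho_f*Vf + rho_m*(1-Vf) = 2.1*0.58 + 1.4*0.42 = 1.806 g/cm^3

1.806 g/cm^3


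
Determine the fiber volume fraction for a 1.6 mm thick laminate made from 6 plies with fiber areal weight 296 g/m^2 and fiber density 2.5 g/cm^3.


Vf = n * FAW / (rho_f * h * 1000) = 6 * 296 / (2.5 * 1.6 * 1000) = 0.444

0.444


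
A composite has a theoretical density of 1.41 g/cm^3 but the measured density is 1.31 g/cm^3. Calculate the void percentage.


Void% = (rho_theo - rho_actual)/rho_theo * 100 = (1.41 - 1.31)/1.41 * 100 = 7.09%

7.09%


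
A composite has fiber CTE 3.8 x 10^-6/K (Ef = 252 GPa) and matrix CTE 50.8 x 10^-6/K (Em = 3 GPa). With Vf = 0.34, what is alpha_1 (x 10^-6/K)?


E1 = Ef*Vf + Em*(1-Vf) = 87.66
alpha_1 = (alpha_f*Ef*Vf + alpha_m*Em*(1-Vf))/E1 = 4.86 x 10^-6/K

4.86 x 10^-6/K


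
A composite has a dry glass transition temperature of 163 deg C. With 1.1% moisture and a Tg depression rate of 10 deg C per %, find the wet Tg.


Tg_wet = Tg_dry - k*moisture = 163 - 10*1.1 = 152.0 deg C

152.0 deg C


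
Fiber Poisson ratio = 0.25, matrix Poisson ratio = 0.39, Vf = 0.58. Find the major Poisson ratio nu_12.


nu_12 = nu_f*Vf + nu_m*(1-Vf) = 0.25*0.58 + 0.39*0.42 = 0.3088

0.3088


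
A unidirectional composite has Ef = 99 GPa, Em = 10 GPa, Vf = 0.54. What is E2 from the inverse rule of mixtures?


1/E2 = Vf/Ef + (1-Vf)/Em = 0.54/99 + 0.46/10
E2 = 19.43 GPa

19.43 GPa


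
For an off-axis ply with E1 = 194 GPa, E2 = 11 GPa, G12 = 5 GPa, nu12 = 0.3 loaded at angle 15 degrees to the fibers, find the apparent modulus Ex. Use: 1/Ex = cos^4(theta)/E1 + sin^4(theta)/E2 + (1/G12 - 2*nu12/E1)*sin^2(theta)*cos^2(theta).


cos^4(15) = 0.870513, sin^4(15) = 0.004487, sin^2(15)*cos^2(15) = 0.0625
1/G12 - 2*nu12/E1 = 1/5 - 2*0.3/194 = 0.196907 GPa^-1
1/Ex = 0.870513/194 + 0.004487/11 + 0.196907*0.0625 = 0.0172018 GPa^-1
Ex = 58.13 GPa

58.13 GPa


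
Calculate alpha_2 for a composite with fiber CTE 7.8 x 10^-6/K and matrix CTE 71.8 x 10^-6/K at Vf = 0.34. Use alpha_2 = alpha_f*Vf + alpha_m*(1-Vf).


alpha_2 = alpha_f*Vf + alpha_m*(1-Vf) = 7.8*0.34 + 71.8*0.66 = 50.0 x 10^-6/K

50.0 x 10^-6/K


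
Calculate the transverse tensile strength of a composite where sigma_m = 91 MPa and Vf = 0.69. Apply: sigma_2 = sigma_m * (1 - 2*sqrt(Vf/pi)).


factor = 1 - 2*sqrt(0.69/pi) = 0.0627
sigma_2 = 91 * 0.0627 = 5.71 MPa

5.71 MPa


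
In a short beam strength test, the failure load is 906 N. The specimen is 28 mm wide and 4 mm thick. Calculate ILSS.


ILSS = 3F/(4bh) = 3*906/(4*28*4) = 6.07 MPa

6.07 MPa


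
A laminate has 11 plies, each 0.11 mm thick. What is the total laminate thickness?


h = n * t_ply = 11 * 0.11 = 1.21 mm

1.21 mm


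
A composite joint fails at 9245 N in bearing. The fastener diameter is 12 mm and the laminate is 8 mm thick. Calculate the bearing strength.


sigma_br = F/(d*h) = 9245/(12*8) = 96.3 MPa

96.3 MPa


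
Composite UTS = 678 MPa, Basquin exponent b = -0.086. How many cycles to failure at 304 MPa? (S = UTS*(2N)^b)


N = 0.5 * (S/UTS)^(1/b) = 0.5 * (304/678)^(1/-0.086) = 5618.5267 cycles

5618.5267 cycles


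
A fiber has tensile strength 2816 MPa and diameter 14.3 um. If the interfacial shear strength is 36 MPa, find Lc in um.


Lc = sigma_f * d / (2 * tau_i) = 2816 * 14.3 / (2 * 36) = 559.3 um

559.3 um


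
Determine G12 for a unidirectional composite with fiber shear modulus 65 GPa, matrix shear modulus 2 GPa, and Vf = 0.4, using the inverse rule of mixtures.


1/G12 = Vf/Gf + (1-Vf)/Gm = 0.4/65 + 0.6/2
G12 = 3.27 GPa

3.27 GPa


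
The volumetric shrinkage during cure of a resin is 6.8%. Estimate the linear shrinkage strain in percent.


Linear shrinkage ≈ vol_shrink/3 = 6.8/3 = 2.267%

2.267%


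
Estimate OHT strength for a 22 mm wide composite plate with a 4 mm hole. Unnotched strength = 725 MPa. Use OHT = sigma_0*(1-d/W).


OHT = sigma_0*(1-d/W) = 725*(1-4/22) = 593.2 MPa

593.2 MPa


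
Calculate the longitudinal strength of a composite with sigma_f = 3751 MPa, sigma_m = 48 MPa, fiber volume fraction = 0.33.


sigma_1 = sigma_f*Vf + sigma_m*(1-Vf) = 3751*0.33 + 48*0.67 = 1270.0 MPa

1270.0 MPa


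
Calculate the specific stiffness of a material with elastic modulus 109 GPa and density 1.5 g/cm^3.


Specific stiffness = E/rho = 109/1.5 = 72.7 GPa/(g/cm^3)

72.7 GPa/(g/cm^3)


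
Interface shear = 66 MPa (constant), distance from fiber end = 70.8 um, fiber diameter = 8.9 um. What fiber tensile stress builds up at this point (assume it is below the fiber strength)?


Force balance: sigma_f * (pi*d^2/4) = tau * (pi*d) * x  ->  sigma_f = 4 * tau * x / d
sigma_f = 4 * 66 * 70.8 / 8.9 = 2100.1 MPa

2100.1 MPa


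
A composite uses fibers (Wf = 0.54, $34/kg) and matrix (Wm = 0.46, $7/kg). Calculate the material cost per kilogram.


Cost = cost_f*Wf + cost_m*Wm = 34*0.54 + 7*0.46 = $21.58/kg

$21.58/kg


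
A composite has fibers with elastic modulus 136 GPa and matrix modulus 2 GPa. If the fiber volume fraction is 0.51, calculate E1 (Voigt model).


E1 = Ef*Vf + Em*(1-Vf) = 136*0.51 + 2*0.49 = 70.34 GPa

70.34 GPa


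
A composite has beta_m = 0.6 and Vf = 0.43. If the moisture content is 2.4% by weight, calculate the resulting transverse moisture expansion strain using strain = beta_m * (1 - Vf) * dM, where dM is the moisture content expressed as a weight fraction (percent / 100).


dM = 2.4/100 = 0.024
strain = beta_m * (1-Vf) * dM = 0.6 * 0.57 * 0.024 = 0.008208

0.008208


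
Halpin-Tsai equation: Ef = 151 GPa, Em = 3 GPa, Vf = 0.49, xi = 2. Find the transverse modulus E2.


eta = (Ef/Em - 1)/(Ef/Em + xi) = (50.3333 - 1)/(50.3333 + 2) = 0.9427
E2 = Em*(1+xi*eta*Vf)/(1-eta*Vf) = 10.73 GPa

10.73 GPa


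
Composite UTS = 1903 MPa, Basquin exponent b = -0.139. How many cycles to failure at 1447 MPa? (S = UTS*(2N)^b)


N = 0.5 * (S/UTS)^(1/b) = 0.5 * (1447/1903)^(1/-0.139) = 3.5882 cycles

3.5882 cycles


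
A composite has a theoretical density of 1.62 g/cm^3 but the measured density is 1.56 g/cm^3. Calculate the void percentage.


Void% = (rho_theo - rho_actual)/rho_theo * 100 = (1.62 - 1.56)/1.62 * 100 = 3.7%

3.7%


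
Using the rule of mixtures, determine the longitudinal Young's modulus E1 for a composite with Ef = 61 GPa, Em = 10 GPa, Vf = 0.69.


E1 = Ef*Vf + Em*(1-Vf) = 61*0.69 + 10*0.31 = 45.19 GPa

45.19 GPa


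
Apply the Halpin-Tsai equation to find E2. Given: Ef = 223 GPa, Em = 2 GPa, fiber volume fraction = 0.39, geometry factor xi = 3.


eta = (Ef/Em - 1)/(Ef/Em + xi) = (111.5 - 1)/(111.5 + 3) = 0.9651
E2 = Em*(1+xi*eta*Vf)/(1-eta*Vf) = 6.83 GPa

6.83 GPa


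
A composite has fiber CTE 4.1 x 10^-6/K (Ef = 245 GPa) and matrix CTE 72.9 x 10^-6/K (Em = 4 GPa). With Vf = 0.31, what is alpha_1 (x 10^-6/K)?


E1 = Ef*Vf + Em*(1-Vf) = 78.71
alpha_1 = (alpha_f*Ef*Vf + alpha_m*Em*(1-Vf))/E1 = 6.51 x 10^-6/K

6.51 x 10^-6/K


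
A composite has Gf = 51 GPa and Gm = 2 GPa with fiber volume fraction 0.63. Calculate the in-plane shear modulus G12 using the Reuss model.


1/G12 = Vf/Gf + (1-Vf)/Gm = 0.63/51 + 0.37/2
G12 = 5.07 GPa

5.07 GPa


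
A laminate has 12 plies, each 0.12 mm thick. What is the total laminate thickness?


h = n * t_ply = 12 * 0.12 = 1.44 mm

1.44 mm


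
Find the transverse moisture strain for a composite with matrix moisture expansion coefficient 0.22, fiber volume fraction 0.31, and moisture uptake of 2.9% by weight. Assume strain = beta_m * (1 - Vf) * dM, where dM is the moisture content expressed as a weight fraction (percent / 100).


dM = 2.9/100 = 0.029
strain = beta_m * (1-Vf) * dM = 0.22 * 0.69 * 0.029 = 0.0044022

0.0044022


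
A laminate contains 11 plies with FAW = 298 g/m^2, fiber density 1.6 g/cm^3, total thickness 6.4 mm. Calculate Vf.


Vf = n * FAW / (rho_f * h * 1000) = 11 * 298 / (1.6 * 6.4 * 1000) = 0.3201

0.3201


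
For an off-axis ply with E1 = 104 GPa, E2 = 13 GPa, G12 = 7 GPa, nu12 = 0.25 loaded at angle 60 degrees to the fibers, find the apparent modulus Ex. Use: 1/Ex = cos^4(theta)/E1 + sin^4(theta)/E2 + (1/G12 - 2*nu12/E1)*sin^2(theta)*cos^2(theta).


cos^4(60) = 0.0625, sin^4(60) = 0.5625, sin^2(60)*cos^2(60) = 0.1875
1/G12 - 2*nu12/E1 = 1/7 - 2*0.25/104 = 0.138049 GPa^-1
1/Ex = 0.0625/104 + 0.5625/13 + 0.138049*0.1875 = 0.0697545 GPa^-1
Ex = 14.34 GPa

14.34 GPa


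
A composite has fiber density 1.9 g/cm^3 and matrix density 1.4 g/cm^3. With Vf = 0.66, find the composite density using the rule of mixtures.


rho_c = rho_f*Vf + rho_m*(1-Vf) = 1.9*0.66 + 1.4*0.34 = 1.73 g/cm^3

1.73 g/cm^3


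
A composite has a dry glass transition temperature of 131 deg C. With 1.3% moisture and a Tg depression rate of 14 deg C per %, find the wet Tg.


Tg_wet = Tg_dry - k*moisture = 131 - 14*1.3 = 112.8 deg C

112.8 deg C


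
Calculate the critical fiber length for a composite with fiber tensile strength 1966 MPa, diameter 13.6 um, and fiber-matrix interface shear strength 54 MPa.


Lc = sigma_f * d / (2 * tau_i) = 1966 * 13.6 / (2 * 54) = 247.6 um

247.6 um


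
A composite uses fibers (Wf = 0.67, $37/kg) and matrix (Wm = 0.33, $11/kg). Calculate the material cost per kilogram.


Cost = cost_f*Wf + cost_m*Wm = 37*0.67 + 11*0.33 = $28.42/kg

$28.42/kg


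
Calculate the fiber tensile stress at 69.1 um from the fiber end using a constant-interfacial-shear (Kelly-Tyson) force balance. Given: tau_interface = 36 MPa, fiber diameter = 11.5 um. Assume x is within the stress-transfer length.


Force balance: sigma_f * (pi*d^2/4) = tau * (pi*d) * x  ->  sigma_f = 4 * tau * x / d
sigma_f = 4 * 36 * 69.1 / 11.5 = 865.3 MPa

865.3 MPa


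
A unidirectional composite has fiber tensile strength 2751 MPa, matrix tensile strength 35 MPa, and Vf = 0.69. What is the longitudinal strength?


sigma_1 = sigma_f*Vf + sigma_m*(1-Vf) = 2751*0.69 + 35*0.31 = 1909.0 MPa

1909.0 MPa


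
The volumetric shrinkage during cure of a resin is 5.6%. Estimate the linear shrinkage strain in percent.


Linear shrinkage ≈ vol_shrink/3 = 5.6/3 = 1.867%

1.867%


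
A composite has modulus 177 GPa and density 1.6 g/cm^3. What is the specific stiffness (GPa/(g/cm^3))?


Specific stiffness = E/rho = 177/1.6 = 110.6 GPa/(g/cm^3)

110.6 GPa/(g/cm^3)


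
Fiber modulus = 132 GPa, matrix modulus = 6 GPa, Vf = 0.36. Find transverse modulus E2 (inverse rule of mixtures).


1/E2 = Vf/Ef + (1-Vf)/Em = 0.36/132 + 0.64/6
E2 = 9.14 GPa

9.14 GPa


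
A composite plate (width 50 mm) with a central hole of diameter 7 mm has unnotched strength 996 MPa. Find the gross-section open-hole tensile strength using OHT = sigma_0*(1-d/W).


OHT = sigma_0*(1-d/W) = 996*(1-7/50) = 856.6 MPa

856.6 MPa


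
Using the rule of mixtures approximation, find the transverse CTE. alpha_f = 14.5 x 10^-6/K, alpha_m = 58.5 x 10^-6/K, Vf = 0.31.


alpha_2 = alpha_f*Vf + alpha_m*(1-Vf) = 14.5*0.31 + 58.5*0.69 = 44.9 x 10^-6/K

44.9 x 10^-6/K


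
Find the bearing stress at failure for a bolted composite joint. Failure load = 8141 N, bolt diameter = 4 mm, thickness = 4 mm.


sigma_br = F/(d*h) = 8141/(4*4) = 508.8 MPa

508.8 MPa


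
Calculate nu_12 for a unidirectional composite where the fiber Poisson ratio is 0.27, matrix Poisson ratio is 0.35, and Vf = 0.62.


nu_12 = nu_f*Vf + nu_m*(1-Vf) = 0.27*0.62 + 0.35*0.38 = 0.3004

0.3004


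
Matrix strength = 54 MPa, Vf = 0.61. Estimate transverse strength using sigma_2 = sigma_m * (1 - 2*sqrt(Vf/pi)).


factor = 1 - 2*sqrt(0.61/pi) = 0.1187
sigma_2 = 54 * 0.1187 = 6.41 MPa

6.41 MPa


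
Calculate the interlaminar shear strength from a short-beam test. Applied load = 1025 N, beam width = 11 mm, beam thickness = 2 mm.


ILSS = 3F/(4bh) = 3*1025/(4*11*2) = 34.94 MPa

34.94 MPa


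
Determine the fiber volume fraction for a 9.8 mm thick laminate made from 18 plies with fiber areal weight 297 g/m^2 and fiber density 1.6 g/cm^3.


Vf = n * FAW / (rho_f * h * 1000) = 18 * 297 / (1.6 * 9.8 * 1000) = 0.3409

0.3409


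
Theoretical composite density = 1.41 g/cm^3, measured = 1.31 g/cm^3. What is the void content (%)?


Void% = (rho_theo - rho_actual)/rho_theo * 100 = (1.41 - 1.31)/1.41 * 100 = 7.09%

7.09%


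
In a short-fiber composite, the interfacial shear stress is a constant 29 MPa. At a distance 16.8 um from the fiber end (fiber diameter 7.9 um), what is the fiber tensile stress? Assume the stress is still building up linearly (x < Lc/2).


Force balance: sigma_f * (pi*d^2/4) = tau * (pi*d) * x  ->  sigma_f = 4 * tau * x / d
sigma_f = 4 * 29 * 16.8 / 7.9 = 246.7 MPa

246.7 MPa


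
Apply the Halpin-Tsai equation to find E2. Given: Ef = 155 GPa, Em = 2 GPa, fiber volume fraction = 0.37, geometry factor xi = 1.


eta = (Ef/Em - 1)/(Ef/Em + xi) = (77.5 - 1)/(77.5 + 1) = 0.9745
E2 = Em*(1+xi*eta*Vf)/(1-eta*Vf) = 4.26 GPa

4.26 GPa


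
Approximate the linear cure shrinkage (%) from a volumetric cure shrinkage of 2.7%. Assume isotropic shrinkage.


Linear shrinkage ≈ vol_shrink/3 = 2.7/3 = 0.9%

0.9%


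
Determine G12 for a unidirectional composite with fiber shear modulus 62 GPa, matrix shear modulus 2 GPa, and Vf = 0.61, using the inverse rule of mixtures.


1/G12 = Vf/Gf + (1-Vf)/Gm = 0.61/62 + 0.39/2
G12 = 4.88 GPa

4.88 GPa


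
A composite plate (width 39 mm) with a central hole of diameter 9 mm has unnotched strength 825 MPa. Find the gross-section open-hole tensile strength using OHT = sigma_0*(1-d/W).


OHT = sigma_0*(1-d/W) = 825*(1-9/39) = 634.6 MPa

634.6 MPa


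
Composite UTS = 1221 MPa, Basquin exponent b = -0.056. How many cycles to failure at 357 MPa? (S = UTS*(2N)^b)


N = 0.5 * (S/UTS)^(1/b) = 0.5 * (357/1221)^(1/-0.056) = 1.7200e+09 cycles

1.7200e+09 cycles


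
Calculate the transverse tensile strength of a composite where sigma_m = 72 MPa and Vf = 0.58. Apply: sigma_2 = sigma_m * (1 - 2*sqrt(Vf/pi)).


factor = 1 - 2*sqrt(0.58/pi) = 0.1407
sigma_2 = 72 * 0.1407 = 10.13 MPa

10.13 MPa


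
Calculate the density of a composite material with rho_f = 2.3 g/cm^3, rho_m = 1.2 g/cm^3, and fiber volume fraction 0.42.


rho_c = rho_f*Vf + rho_m*(1-Vf) = 2.3*0.42 + 1.2*0.58 = 1.662 g/cm^3

1.662 g/cm^3


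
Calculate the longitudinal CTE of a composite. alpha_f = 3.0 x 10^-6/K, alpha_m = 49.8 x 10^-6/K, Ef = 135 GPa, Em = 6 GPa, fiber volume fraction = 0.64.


E1 = Ef*Vf + Em*(1-Vf) = 88.56
alpha_1 = (alpha_f*Ef*Vf + alpha_m*Em*(1-Vf))/E1 = 4.14 x 10^-6/K

4.14 x 10^-6/K


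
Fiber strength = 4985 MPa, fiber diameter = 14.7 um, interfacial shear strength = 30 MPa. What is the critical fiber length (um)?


Lc = sigma_f * d / (2 * tau_i) = 4985 * 14.7 / (2 * 30) = 1221.3 um

1221.3 um


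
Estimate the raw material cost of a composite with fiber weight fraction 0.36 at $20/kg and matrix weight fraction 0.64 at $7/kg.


Cost = cost_f*Wf + cost_m*Wm = 20*0.36 + 7*0.64 = $11.68/kg

$11.68/kg


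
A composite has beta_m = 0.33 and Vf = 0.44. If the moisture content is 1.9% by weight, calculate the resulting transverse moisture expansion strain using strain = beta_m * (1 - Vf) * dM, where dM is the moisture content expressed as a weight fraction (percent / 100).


dM = 1.9/100 = 0.019
strain = beta_m * (1-Vf) * dM = 0.33 * 0.56 * 0.019 = 0.0035112

0.0035112


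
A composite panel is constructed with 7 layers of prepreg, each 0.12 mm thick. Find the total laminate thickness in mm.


h = n * t_ply = 7 * 0.12 = 0.84 mm

0.84 mm


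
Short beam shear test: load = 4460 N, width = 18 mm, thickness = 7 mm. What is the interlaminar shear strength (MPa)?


ILSS = 3F/(4bh) = 3*4460/(4*18*7) = 26.55 MPa

26.55 MPa


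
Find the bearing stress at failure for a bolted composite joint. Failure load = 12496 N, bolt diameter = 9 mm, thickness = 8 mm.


sigma_br = F/(d*h) = 12496/(9*8) = 173.6 MPa

173.6 MPa


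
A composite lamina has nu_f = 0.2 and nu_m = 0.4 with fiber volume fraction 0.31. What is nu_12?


nu_12 = nu_f*Vf + nu_m*(1-Vf) = 0.2*0.31 + 0.4*0.69 = 0.338

0.338


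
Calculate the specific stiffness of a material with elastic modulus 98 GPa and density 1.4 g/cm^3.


Specific stiffness = E/rho = 98/1.4 = 70.0 GPa/(g/cm^3)

70.0 GPa/(g/cm^3)


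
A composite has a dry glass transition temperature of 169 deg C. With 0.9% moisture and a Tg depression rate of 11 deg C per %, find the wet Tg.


Tg_wet = Tg_dry - k*moisture = 169 - 11*0.9 = 159.1 deg C

159.1 deg C


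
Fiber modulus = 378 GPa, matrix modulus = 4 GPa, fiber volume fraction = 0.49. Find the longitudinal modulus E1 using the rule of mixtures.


E1 = Ef*Vf + Em*(1-Vf) = 378*0.49 + 4*0.51 = 187.26 GPa

187.26 GPa


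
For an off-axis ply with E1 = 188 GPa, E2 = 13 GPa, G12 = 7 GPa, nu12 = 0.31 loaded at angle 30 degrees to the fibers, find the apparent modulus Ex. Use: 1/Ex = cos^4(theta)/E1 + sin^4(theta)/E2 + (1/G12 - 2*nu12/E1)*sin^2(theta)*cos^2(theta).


cos^4(30) = 0.5625, sin^4(30) = 0.0625, sin^2(30)*cos^2(30) = 0.1875
1/G12 - 2*nu12/E1 = 1/7 - 2*0.31/188 = 0.139559 GPa^-1
1/Ex = 0.5625/188 + 0.0625/13 + 0.139559*0.1875 = 0.0339671 GPa^-1
Ex = 29.44 GPa

29.44 GPa


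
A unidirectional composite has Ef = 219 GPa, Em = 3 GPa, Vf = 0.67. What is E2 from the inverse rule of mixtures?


1/E2 = Vf/Ef + (1-Vf)/Em = 0.67/219 + 0.33/3
E2 = 8.84 GPa

8.84 GPa


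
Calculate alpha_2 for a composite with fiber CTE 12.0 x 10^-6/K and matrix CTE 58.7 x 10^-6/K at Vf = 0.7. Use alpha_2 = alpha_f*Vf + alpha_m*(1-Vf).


alpha_2 = alpha_f*Vf + alpha_m*(1-Vf) = 12.0*0.7 + 58.7*0.3 = 26.0 x 10^-6/K

26.0 x 10^-6/K


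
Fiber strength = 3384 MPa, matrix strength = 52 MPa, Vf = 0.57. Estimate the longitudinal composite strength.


sigma_1 = sigma_f*Vf + sigma_m*(1-Vf) = 3384*0.57 + 52*0.43 = 1951.2 MPa

1951.2 MPa


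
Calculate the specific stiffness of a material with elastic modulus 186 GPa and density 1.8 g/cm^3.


Specific stiffness = E/rho = 186/1.8 = 103.3 GPa/(g/cm^3)

103.3 GPa/(g/cm^3)


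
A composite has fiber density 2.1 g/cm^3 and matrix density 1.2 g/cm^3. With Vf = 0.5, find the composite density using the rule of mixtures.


rho_c = rho_f*Vf + rho_m*(1-Vf) = 2.1*0.5 + 1.2*0.5 = 1.65 g/cm^3

1.65 g/cm^3


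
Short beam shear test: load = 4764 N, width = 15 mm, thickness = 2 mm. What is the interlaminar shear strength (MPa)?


ILSS = 3F/(4bh) = 3*4764/(4*15*2) = 119.1 MPa

119.1 MPa


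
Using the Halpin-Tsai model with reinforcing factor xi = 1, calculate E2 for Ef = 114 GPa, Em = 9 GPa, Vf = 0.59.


eta = (Ef/Em - 1)/(Ef/Em + xi) = (12.6667 - 1)/(12.6667 + 1) = 0.8537
E2 = Em*(1+xi*eta*Vf)/(1-eta*Vf) = 27.27 GPa

27.27 GPa


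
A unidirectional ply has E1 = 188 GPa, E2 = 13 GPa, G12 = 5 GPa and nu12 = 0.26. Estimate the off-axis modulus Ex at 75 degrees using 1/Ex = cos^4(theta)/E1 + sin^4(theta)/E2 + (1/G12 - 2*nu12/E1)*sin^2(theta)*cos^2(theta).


cos^4(75) = 0.004487, sin^4(75) = 0.870513, sin^2(75)*cos^2(75) = 0.0625
1/G12 - 2*nu12/E1 = 1/5 - 2*0.26/188 = 0.197234 GPa^-1
1/Ex = 0.004487/188 + 0.870513/13 + 0.197234*0.0625 = 0.0793135 GPa^-1
Ex = 12.61 GPa

12.61 GPa


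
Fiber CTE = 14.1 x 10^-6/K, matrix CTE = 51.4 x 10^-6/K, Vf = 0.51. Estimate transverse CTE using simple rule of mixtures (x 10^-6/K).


alpha_2 = alpha_f*Vf + alpha_m*(1-Vf) = 14.1*0.51 + 51.4*0.49 = 32.4 x 10^-6/K

32.4 x 10^-6/K


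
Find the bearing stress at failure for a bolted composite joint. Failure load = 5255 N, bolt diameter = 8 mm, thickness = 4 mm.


sigma_br = F/(d*h) = 5255/(8*4) = 164.2 MPa

164.2 MPa


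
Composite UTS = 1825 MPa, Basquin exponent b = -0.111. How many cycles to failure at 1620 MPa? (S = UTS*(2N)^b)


N = 0.5 * (S/UTS)^(1/b) = 0.5 * (1620/1825)^(1/-0.111) = 1.4627 cycles

1.4627 cycles


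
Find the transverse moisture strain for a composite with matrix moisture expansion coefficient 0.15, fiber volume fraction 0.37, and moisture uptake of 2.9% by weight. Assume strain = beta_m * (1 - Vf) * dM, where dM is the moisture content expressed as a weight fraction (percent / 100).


dM = 2.9/100 = 0.029
strain = beta_m * (1-Vf) * dM = 0.15 * 0.63 * 0.029 = 0.0027405

0.0027405


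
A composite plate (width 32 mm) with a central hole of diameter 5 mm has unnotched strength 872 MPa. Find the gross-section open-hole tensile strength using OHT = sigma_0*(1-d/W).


OHT = sigma_0*(1-d/W) = 872*(1-5/32) = 735.8 MPa

735.8 MPa


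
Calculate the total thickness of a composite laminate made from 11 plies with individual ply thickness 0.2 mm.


h = n * t_ply = 11 * 0.2 = 2.2 mm

2.2 mm


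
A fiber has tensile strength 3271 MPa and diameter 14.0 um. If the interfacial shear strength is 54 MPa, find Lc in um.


Lc = sigma_f * d / (2 * tau_i) = 3271 * 14.0 / (2 * 54) = 424.0 um

424.0 um


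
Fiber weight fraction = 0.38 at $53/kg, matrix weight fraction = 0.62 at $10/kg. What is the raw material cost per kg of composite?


Cost = cost_f*Wf + cost_m*Wm = 53*0.38 + 10*0.62 = $26.34/kg

$26.34/kg


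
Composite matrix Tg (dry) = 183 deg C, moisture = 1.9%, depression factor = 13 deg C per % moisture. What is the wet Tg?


Tg_wet = Tg_dry - k*moisture = 183 - 13*1.9 = 158.3 deg C

158.3 deg C


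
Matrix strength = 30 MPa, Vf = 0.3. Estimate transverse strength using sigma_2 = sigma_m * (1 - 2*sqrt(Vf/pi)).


factor = 1 - 2*sqrt(0.3/pi) = 0.382
sigma_2 = 30 * 0.382 = 11.46 MPa

11.46 MPa


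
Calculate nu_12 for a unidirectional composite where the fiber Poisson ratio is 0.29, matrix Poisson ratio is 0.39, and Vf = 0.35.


nu_12 = nu_f*Vf + nu_m*(1-Vf) = 0.29*0.35 + 0.39*0.65 = 0.355

0.355


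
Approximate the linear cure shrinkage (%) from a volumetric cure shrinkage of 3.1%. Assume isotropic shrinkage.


Linear shrinkage ≈ vol_shrink/3 = 3.1/3 = 1.033%

1.033%


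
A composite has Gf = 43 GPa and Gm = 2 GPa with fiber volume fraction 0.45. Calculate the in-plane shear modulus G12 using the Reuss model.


1/G12 = Vf/Gf + (1-Vf)/Gm = 0.45/43 + 0.55/2
G12 = 3.5 GPa

3.5 GPa


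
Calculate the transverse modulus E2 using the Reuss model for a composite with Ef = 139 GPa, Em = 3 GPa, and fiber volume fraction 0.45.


1/E2 = Vf/Ef + (1-Vf)/Em = 0.45/139 + 0.55/3
E2 = 5.36 GPa

5.36 GPa


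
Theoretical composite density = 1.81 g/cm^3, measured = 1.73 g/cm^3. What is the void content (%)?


Void% = (rho_theo - rho_actual)/rho_theo * 100 = (1.81 - 1.73)/1.81 * 100 = 4.42%

4.42%


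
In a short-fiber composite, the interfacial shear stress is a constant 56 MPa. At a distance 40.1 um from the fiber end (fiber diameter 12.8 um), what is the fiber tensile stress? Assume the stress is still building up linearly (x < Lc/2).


Force balance: sigma_f * (pi*d^2/4) = tau * (pi*d) * x  ->  sigma_f = 4 * tau * x / d
sigma_f = 4 * 56 * 40.1 / 12.8 = 701.8 MPa

701.8 MPa


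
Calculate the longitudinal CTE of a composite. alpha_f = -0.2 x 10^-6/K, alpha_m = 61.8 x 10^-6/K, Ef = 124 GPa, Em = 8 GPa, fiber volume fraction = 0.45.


E1 = Ef*Vf + Em*(1-Vf) = 60.2
alpha_1 = (alpha_f*Ef*Vf + alpha_m*Em*(1-Vf))/E1 = 4.33 x 10^-6/K

4.33 x 10^-6/K


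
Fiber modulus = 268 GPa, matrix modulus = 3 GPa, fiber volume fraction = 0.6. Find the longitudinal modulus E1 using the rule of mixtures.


E1 = Ef*Vf + Em*(1-Vf) = 268*0.6 + 3*0.4 = 162.0 GPa

162.0 GPa


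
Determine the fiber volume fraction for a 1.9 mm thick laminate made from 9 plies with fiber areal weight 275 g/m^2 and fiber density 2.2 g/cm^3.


Vf = n * FAW / (rho_f * h * 1000) = 9 * 275 / (2.2 * 1.9 * 1000) = 0.5921

0.5921


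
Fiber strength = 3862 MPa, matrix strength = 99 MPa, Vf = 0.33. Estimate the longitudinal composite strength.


sigma_1 = sigma_f*Vf + sigma_m*(1-Vf) = 3862*0.33 + 99*0.67 = 1340.8 MPa

1340.8 MPa


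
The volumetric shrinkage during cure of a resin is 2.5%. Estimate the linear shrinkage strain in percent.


Linear shrinkage ≈ vol_shrink/3 = 2.5/3 = 0.833%

0.833%


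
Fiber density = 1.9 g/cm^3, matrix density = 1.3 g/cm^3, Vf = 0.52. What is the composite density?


rho_c = rho_f*Vf + rho_m*(1-Vf) = 1.9*0.52 + 1.3*0.48 = 1.612 g/cm^3

1.612 g/cm^3


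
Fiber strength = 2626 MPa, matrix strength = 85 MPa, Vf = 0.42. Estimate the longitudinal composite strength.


sigma_1 = sigma_f*Vf + sigma_m*(1-Vf) = 2626*0.42 + 85*0.58 = 1152.2 MPa

1152.2 MPa


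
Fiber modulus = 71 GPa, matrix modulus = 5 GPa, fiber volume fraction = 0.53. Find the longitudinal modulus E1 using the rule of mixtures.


E1 = Ef*Vf + Em*(1-Vf) = 71*0.53 + 5*0.47 = 39.98 GPa

39.98 GPa


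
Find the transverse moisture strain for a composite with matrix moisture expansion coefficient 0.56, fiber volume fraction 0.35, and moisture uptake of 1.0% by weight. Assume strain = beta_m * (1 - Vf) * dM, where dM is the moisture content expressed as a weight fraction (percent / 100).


dM = 1.0/100 = 0.01
strain = beta_m * (1-Vf) * dM = 0.56 * 0.65 * 0.01 = 0.00364

0.00364


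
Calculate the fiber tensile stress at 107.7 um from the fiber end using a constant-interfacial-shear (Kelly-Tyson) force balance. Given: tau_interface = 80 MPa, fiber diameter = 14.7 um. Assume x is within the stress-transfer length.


Force balance: sigma_f * (pi*d^2/4) = tau * (pi*d) * x  ->  sigma_f = 4 * tau * x / d
sigma_f = 4 * 80 * 107.7 / 14.7 = 2344.5 MPa

2344.5 MPa


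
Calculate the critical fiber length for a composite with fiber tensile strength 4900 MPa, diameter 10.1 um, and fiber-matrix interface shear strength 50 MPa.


Lc = sigma_f * d / (2 * tau_i) = 4900 * 10.1 / (2 * 50) = 494.9 um

494.9 um


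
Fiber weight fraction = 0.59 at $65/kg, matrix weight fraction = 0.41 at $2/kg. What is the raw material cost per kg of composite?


Cost = cost_f*Wf + cost_m*Wm = 65*0.59 + 2*0.41 = $39.17/kg

$39.17/kg


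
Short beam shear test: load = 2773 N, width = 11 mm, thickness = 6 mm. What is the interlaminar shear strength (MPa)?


ILSS = 3F/(4bh) = 3*2773/(4*11*6) = 31.51 MPa

31.51 MPa


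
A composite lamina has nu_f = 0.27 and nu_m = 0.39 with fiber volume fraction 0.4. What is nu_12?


nu_12 = nu_f*Vf + nu_m*(1-Vf) = 0.27*0.4 + 0.39*0.6 = 0.342

0.342


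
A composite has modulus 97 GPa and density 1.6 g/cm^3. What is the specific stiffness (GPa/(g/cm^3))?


Specific stiffness = E/rho = 97/1.6 = 60.6 GPa/(g/cm^3)

60.6 GPa/(g/cm^3)


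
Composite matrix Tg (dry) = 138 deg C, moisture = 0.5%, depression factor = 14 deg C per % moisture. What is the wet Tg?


Tg_wet = Tg_dry - k*moisture = 138 - 14*0.5 = 131.0 deg C

131.0 deg C


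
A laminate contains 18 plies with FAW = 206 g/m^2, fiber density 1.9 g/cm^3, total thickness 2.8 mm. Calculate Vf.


Vf = n * FAW / (rho_f * h * 1000) = 18 * 206 / (1.9 * 2.8 * 1000) = 0.697

0.697


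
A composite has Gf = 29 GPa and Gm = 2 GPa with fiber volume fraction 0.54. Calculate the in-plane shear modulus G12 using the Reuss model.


1/G12 = Vf/Gf + (1-Vf)/Gm = 0.54/29 + 0.46/2
G12 = 4.02 GPa

4.02 GPa


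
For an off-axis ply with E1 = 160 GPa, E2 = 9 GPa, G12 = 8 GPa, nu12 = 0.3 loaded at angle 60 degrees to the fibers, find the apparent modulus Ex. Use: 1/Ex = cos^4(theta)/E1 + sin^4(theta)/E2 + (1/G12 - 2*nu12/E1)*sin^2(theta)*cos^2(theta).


cos^4(60) = 0.0625, sin^4(60) = 0.5625, sin^2(60)*cos^2(60) = 0.1875
1/G12 - 2*nu12/E1 = 1/8 - 2*0.3/160 = 0.12125 GPa^-1
1/Ex = 0.0625/160 + 0.5625/9 + 0.12125*0.1875 = 0.085625 GPa^-1
Ex = 11.68 GPa

11.68 GPa


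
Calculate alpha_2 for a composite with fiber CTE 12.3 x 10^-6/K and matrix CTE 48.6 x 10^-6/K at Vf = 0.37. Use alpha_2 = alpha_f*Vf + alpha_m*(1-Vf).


alpha_2 = alpha_f*Vf + alpha_m*(1-Vf) = 12.3*0.37 + 48.6*0.63 = 35.2 x 10^-6/K

35.2 x 10^-6/K


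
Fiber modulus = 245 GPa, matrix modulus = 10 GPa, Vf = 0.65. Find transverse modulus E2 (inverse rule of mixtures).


1/E2 = Vf/Ef + (1-Vf)/Em = 0.65/245 + 0.35/10
E2 = 26.56 GPa

26.56 GPa


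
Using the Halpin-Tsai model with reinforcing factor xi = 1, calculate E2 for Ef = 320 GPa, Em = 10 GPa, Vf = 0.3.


eta = (Ef/Em - 1)/(Ef/Em + xi) = (32.0 - 1)/(32.0 + 1) = 0.9394
E2 = Em*(1+xi*eta*Vf)/(1-eta*Vf) = 17.85 GPa

17.85 GPa


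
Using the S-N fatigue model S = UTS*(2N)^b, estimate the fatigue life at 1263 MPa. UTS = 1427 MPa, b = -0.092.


N = 0.5 * (S/UTS)^(1/b) = 0.5 * (1263/1427)^(1/-0.092) = 1.8849 cycles

1.8849 cycles


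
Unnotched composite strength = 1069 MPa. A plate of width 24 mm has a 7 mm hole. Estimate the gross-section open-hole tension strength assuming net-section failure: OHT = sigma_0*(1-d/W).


OHT = sigma_0*(1-d/W) = 1069*(1-7/24) = 757.2 MPa

757.2 MPa


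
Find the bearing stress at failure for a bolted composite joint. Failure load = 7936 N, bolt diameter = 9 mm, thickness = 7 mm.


sigma_br = F/(d*h) = 7936/(9*7) = 126.0 MPa

126.0 MPa


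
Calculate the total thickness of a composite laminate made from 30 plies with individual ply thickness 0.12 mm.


h = n * t_ply = 30 * 0.12 = 3.6 mm

3.6 mm


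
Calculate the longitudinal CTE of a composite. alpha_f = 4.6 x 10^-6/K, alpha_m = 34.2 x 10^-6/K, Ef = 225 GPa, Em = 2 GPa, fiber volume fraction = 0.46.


E1 = Ef*Vf + Em*(1-Vf) = 104.58
alpha_1 = (alpha_f*Ef*Vf + alpha_m*Em*(1-Vf))/E1 = 4.91 x 10^-6/K

4.91 x 10^-6/K


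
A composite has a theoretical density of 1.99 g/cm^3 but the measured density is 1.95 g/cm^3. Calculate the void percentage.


Void% = (rho_theo - rho_actual)/rho_theo * 100 = (1.99 - 1.95)/1.99 * 100 = 2.01%

2.01%


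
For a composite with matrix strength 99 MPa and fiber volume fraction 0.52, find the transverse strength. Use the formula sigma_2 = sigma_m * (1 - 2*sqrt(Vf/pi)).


factor = 1 - 2*sqrt(0.52/pi) = 0.1863
sigma_2 = 99 * 0.1863 = 18.45 MPa

18.45 MPa


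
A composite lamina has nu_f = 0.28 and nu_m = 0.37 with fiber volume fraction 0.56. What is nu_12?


nu_12 = nu_f*Vf + nu_m*(1-Vf) = 0.28*0.56 + 0.37*0.44 = 0.3196

0.3196


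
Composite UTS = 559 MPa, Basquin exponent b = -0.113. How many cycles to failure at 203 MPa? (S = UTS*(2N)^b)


N = 0.5 * (S/UTS)^(1/b) = 0.5 * (203/559)^(1/-0.113) = 3908.6782 cycles

3908.6782 cycles


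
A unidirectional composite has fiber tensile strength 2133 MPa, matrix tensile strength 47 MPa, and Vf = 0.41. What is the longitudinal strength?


sigma_1 = sigma_f*Vf + sigma_m*(1-Vf) = 2133*0.41 + 47*0.59 = 902.3 MPa

902.3 MPa


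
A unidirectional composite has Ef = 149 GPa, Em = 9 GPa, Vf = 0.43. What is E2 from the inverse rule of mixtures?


1/E2 = Vf/Ef + (1-Vf)/Em = 0.43/149 + 0.57/9
E2 = 15.1 GPa

15.1 GPa


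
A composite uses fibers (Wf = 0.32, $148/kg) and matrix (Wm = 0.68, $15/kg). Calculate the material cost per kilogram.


Cost = cost_f*Wf + cost_m*Wm = 148*0.32 + 15*0.68 = $57.56/kg

$57.56/kg


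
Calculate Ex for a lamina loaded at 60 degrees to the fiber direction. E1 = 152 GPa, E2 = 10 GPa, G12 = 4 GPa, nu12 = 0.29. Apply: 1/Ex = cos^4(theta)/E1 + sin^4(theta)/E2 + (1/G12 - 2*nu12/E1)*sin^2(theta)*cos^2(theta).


cos^4(60) = 0.0625, sin^4(60) = 0.5625, sin^2(60)*cos^2(60) = 0.1875
1/G12 - 2*nu12/E1 = 1/4 - 2*0.29/152 = 0.246184 GPa^-1
1/Ex = 0.0625/152 + 0.5625/10 + 0.246184*0.1875 = 0.1028207 GPa^-1
Ex = 9.73 GPa

9.73 GPa


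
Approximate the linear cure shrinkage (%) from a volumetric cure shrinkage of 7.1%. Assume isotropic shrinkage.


Linear shrinkage ≈ vol_shrink/3 = 7.1/3 = 2.367%

2.367%


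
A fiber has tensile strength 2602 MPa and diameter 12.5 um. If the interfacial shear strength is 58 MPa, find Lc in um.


Lc = sigma_f * d / (2 * tau_i) = 2602 * 12.5 / (2 * 58) = 280.4 um

280.4 um


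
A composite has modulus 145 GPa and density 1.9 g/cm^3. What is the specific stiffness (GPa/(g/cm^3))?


Specific stiffness = E/rho = 145/1.9 = 76.3 GPa/(g/cm^3)

76.3 GPa/(g/cm^3)


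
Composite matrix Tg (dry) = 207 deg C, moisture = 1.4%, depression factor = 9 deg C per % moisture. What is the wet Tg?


Tg_wet = Tg_dry - k*moisture = 207 - 9*1.4 = 194.4 deg C

194.4 deg C


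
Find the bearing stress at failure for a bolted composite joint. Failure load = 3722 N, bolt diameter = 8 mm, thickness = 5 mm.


sigma_br = F/(d*h) = 3722/(8*5) = 93.1 MPa

93.1 MPa


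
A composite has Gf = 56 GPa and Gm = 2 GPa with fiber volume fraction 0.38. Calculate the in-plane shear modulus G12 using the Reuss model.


1/G12 = Vf/Gf + (1-Vf)/Gm = 0.38/56 + 0.62/2
G12 = 3.16 GPa

3.16 GPa


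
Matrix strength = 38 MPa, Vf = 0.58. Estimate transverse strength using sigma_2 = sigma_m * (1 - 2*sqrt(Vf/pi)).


factor = 1 - 2*sqrt(0.58/pi) = 0.1407
sigma_2 = 38 * 0.1407 = 5.34 MPa

5.34 MPa


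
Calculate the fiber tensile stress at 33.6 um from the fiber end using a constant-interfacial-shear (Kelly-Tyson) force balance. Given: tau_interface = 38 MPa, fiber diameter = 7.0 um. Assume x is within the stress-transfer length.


Force balance: sigma_f * (pi*d^2/4) = tau * (pi*d) * x  ->  sigma_f = 4 * tau * x / d
sigma_f = 4 * 38 * 33.6 / 7.0 = 729.6 MPa

729.6 MPa


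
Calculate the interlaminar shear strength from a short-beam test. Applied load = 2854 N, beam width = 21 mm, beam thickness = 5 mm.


ILSS = 3F/(4bh) = 3*2854/(4*21*5) = 20.39 MPa

20.39 MPa


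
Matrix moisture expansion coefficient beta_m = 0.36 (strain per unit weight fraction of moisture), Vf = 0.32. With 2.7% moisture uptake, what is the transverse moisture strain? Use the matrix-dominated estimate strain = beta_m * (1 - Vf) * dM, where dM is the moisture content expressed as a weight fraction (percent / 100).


dM = 2.7/100 = 0.027
strain = beta_m * (1-Vf) * dM = 0.36 * 0.68 * 0.027 = 0.0066096

0.0066096


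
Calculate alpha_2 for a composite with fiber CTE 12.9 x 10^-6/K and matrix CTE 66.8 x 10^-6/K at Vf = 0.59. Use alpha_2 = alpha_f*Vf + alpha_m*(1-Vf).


alpha_2 = alpha_f*Vf + alpha_m*(1-Vf) = 12.9*0.59 + 66.8*0.41 = 35.0 x 10^-6/K

35.0 x 10^-6/K


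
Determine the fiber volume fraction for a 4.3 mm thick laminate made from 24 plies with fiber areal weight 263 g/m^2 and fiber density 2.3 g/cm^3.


Vf = n * FAW / (rho_f * h * 1000) = 24 * 263 / (2.3 * 4.3 * 1000) = 0.6382

0.6382


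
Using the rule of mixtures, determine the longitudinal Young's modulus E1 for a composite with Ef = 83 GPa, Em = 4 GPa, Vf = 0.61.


E1 = Ef*Vf + Em*(1-Vf) = 83*0.61 + 4*0.39 = 52.19 GPa

52.19 GPa


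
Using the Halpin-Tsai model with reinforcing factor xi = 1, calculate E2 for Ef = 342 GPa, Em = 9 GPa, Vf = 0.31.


eta = (Ef/Em - 1)/(Ef/Em + xi) = (38.0 - 1)/(38.0 + 1) = 0.9487
E2 = Em*(1+xi*eta*Vf)/(1-eta*Vf) = 16.5 GPa

16.5 GPa


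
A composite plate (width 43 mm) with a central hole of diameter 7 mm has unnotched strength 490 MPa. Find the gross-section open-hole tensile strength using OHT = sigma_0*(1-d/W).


OHT = sigma_0*(1-d/W) = 490*(1-7/43) = 410.2 MPa

410.2 MPa


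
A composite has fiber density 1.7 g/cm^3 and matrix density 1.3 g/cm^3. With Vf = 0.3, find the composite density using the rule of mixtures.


rho_c = rho_f*Vf + rho_m*(1-Vf) = 1.7*0.3 + 1.3*0.7 = 1.42 g/cm^3

1.42 g/cm^3


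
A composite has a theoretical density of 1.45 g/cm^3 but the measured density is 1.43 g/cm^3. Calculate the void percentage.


Void% = (rho_theo - rho_actual)/rho_theo * 100 = (1.45 - 1.43)/1.45 * 100 = 1.38%

1.38%


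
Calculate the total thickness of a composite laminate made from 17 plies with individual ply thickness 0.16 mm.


h = n * t_ply = 17 * 0.16 = 2.72 mm

2.72 mm
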